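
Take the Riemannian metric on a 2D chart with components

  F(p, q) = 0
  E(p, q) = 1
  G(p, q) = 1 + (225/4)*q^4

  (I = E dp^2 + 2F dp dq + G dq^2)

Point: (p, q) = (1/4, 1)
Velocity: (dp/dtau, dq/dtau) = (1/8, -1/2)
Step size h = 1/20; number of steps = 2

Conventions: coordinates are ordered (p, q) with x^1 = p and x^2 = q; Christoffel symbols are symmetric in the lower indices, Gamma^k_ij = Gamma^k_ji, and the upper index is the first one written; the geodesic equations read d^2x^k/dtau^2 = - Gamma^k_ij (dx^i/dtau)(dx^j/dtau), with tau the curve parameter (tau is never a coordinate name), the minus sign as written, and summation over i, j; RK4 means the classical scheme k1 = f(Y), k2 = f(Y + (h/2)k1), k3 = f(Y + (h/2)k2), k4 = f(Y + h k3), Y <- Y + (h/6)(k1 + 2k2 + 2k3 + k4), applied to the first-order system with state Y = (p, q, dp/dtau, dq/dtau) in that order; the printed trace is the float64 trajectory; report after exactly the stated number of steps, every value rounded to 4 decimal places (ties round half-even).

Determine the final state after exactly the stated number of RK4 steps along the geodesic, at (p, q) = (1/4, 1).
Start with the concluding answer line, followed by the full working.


Answer: p = 0.2625, q = 0.9473, dp/dtau = 0.1250, dq/dtau = -0.5560

f(Y) = (dp/dtau, dq/dtau, -Gamma^p_ij Y'^i Y'^j, -Gamma^q_ij Y'^i Y'^j) with the Gammas evaluated at the stage position; h = 0.050000; intermediate values shown to 6 dp
step 0: p = 0.2500, q = 1.0000, dp/dtau = 0.1250, dq/dtau = -0.5000
step 1:
  k1: at (p, q) = (0.250000, 1.000000), (dp/dtau, dq/dtau) = (0.125000, -0.500000); Gamma_ppp = 0.000000, Gamma_ppq = 0.000000, Gamma_pqq = 0.000000, Gamma_qpp = 0.000000, Gamma_qpq = 0.000000, Gamma_qqq = 1.965066; k1 = (0.125000, -0.500000, 0.000000, -0.491266)
  k2: at (p, q) = (0.253125, 0.987500), (dp/dtau, dq/dtau) = (0.125000, -0.512282); Gamma_ppp = 0.000000, Gamma_ppq = 0.000000, Gamma_pqq = 0.000000, Gamma_qpp = 0.000000, Gamma_qpq = 0.000000, Gamma_qqq = 1.988148; k2 = (0.125000, -0.512282, 0.000000, -0.521755)
  k3: at (p, q) = (0.253125, 0.987193), (dp/dtau, dq/dtau) = (0.125000, -0.513044); Gamma_ppp = 0.000000, Gamma_ppq = 0.000000, Gamma_pqq = 0.000000, Gamma_qpp = 0.000000, Gamma_qpq = 0.000000, Gamma_qqq = 1.988721; k3 = (0.125000, -0.513044, 0.000000, -0.523459)
  k4: at (p, q) = (0.256250, 0.974348), (dp/dtau, dq/dtau) = (0.125000, -0.526173); Gamma_ppp = 0.000000, Gamma_ppq = 0.000000, Gamma_pqq = 0.000000, Gamma_qpp = 0.000000, Gamma_qpq = 0.000000, Gamma_qqq = 2.012949; k4 = (0.125000, -0.526173, 0.000000, -0.557301)
  Y <- Y + (h/6)(k1 + 2k2 + 2k3 + k4): p = 0.2562, q = 0.9744, dp/dtau = 0.1250, dq/dtau = -0.5262
step 2:
  k1: at (p, q) = (0.256250, 0.974360), (dp/dtau, dq/dtau) = (0.125000, -0.526158); Gamma_ppp = 0.000000, Gamma_ppq = 0.000000, Gamma_pqq = 0.000000, Gamma_qpp = 0.000000, Gamma_qpq = 0.000000, Gamma_qqq = 2.012926; k1 = (0.125000, -0.526158, 0.000000, -0.557264)
  k2: at (p, q) = (0.259375, 0.961206), (dp/dtau, dq/dtau) = (0.125000, -0.540090); Gamma_ppp = 0.000000, Gamma_ppq = 0.000000, Gamma_pqq = 0.000000, Gamma_qpp = 0.000000, Gamma_qpq = 0.000000, Gamma_qqq = 2.038270; k2 = (0.125000, -0.540090, 0.000000, -0.594557)
  k3: at (p, q) = (0.259375, 0.960858), (dp/dtau, dq/dtau) = (0.125000, -0.541022); Gamma_ppp = 0.000000, Gamma_ppq = 0.000000, Gamma_pqq = 0.000000, Gamma_qpp = 0.000000, Gamma_qpq = 0.000000, Gamma_qqq = 2.038949; k3 = (0.125000, -0.541022, 0.000000, -0.596811)
  k4: at (p, q) = (0.262500, 0.947309), (dp/dtau, dq/dtau) = (0.125000, -0.555999); Gamma_ppp = 0.000000, Gamma_ppq = 0.000000, Gamma_pqq = 0.000000, Gamma_qpp = 0.000000, Gamma_qpq = 0.000000, Gamma_qqq = 2.065644; k4 = (0.125000, -0.555999, 0.000000, -0.638562)
  Y <- Y + (h/6)(k1 + 2k2 + 2k3 + k4): p = 0.2625, q = 0.9473, dp/dtau = 0.1250, dq/dtau = -0.5560


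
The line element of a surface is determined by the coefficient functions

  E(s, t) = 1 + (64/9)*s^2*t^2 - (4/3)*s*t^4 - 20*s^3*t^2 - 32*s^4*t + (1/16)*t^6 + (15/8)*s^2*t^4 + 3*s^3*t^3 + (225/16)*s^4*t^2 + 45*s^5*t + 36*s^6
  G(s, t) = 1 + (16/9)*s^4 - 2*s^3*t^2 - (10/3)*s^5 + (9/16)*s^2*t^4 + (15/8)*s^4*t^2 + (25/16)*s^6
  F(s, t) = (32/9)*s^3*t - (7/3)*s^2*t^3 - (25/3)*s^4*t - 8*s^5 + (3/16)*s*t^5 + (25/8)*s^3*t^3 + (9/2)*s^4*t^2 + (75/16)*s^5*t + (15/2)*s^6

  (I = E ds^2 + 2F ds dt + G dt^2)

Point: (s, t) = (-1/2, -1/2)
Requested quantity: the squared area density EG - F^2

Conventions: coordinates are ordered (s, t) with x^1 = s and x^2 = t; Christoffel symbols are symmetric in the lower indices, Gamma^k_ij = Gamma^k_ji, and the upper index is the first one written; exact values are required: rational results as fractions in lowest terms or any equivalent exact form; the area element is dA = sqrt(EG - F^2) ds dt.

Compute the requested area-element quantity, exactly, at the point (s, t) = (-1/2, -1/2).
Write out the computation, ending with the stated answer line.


E = 673/144, F = 161/144, G = 193/144; EG - F^2 = 361/72

Answer: EG - F^2 = 361/72


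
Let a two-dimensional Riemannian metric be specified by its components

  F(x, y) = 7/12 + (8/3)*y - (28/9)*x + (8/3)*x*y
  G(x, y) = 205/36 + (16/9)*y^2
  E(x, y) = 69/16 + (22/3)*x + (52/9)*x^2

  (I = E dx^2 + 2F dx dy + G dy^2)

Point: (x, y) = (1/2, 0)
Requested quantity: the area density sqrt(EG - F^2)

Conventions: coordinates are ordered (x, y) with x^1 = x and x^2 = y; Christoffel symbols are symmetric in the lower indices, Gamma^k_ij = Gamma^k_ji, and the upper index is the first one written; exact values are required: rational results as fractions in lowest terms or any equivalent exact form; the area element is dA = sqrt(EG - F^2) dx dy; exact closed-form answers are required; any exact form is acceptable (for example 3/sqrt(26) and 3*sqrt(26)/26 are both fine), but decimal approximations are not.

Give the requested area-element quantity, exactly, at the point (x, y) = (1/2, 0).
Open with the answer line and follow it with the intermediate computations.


Answer: sqrt(EG - F^2) = sqrt(30365)/24

E = 1357/144, F = -35/36, G = 205/36; EG - F^2 = 30365/576


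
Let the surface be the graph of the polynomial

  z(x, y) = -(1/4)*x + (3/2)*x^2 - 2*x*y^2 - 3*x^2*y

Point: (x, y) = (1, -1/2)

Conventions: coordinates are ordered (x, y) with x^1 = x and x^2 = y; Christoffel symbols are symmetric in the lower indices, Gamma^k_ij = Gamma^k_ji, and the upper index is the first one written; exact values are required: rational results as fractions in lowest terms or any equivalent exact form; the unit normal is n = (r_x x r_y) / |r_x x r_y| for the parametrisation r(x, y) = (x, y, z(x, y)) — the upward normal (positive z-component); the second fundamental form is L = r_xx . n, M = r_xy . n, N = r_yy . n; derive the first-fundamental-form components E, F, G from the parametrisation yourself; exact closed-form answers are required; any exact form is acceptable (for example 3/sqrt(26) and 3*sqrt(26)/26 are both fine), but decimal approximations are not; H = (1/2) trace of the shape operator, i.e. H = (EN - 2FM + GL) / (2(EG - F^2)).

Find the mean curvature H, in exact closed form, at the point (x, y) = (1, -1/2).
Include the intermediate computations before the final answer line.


z_x = 21/4, z_y = -1, z_xx = 6, z_xy = -4, z_yy = -4
E = 457/16, F = -21/4, G = 2; answer radicand W^2 = 473/16
unnormalised second-form numerators: l = 6, m = -4, n = -4; L = l/sqrt(473/16), and similarly M = m/sqrt(W^2), N = n/sqrt(W^2)
H = (E*n - 2*F*m + G*l) / (2*(EG - F^2)*sqrt(W^2)); E*n - 2*F*m + G*l = -577/4, EG - F^2 = 473/16, so H = (-1154/473)/sqrt(473/16)

Answer: H = -4616*sqrt(473)/223729


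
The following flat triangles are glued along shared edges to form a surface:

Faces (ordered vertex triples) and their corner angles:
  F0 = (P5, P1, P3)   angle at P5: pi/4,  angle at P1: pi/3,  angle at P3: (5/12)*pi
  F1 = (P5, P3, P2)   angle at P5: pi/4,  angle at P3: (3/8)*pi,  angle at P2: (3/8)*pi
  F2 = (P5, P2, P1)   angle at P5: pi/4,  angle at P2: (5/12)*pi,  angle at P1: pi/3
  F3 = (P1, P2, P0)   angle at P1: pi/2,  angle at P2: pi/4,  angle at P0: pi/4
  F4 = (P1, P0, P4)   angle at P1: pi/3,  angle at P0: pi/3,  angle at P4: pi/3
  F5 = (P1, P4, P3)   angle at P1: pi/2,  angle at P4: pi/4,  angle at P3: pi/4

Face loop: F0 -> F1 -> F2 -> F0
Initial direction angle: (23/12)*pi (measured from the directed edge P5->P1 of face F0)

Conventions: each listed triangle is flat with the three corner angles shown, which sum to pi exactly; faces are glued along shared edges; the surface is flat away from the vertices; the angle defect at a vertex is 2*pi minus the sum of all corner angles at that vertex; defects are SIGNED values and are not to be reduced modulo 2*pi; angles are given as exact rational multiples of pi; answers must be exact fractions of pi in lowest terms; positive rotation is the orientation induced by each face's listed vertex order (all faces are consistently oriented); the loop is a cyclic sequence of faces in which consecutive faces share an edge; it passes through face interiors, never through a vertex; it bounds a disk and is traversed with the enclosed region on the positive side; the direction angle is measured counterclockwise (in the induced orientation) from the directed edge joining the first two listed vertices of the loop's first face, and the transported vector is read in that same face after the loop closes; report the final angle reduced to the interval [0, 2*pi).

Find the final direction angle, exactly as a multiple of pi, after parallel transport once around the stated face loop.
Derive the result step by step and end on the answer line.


enclosed vertex P5: corner angles sum to (3/4)*pi, defect = 2*pi - (3/4)*pi = (5/4)*pi
transport around the loop rotates by the sum of enclosed defects; add to the initial angle mod 2*pi
final angle = (23/12)*pi + (5/4)*pi = (7/6)*pi (mod 2*pi)

Answer: final direction angle = (7/6)*pi


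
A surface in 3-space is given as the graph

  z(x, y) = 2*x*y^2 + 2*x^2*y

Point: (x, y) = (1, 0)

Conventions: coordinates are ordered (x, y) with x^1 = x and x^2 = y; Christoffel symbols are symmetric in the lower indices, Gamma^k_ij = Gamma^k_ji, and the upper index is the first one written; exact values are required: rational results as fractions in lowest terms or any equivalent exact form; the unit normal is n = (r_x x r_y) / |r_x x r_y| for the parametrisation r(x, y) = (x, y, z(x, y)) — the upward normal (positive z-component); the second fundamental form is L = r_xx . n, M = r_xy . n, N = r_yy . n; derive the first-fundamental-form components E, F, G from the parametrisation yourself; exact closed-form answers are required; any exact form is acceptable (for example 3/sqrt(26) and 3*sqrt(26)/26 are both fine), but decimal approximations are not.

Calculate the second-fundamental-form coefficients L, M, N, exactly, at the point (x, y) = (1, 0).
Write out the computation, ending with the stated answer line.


z_x = 0, z_y = 2, z_xx = 0, z_xy = 4, z_yy = 4
E = 1, F = 0, G = 5; answer radicand W^2 = 5
unnormalised second-form numerators: l = 0, m = 4, n = 4; L = l/sqrt(5), and similarly M = m/sqrt(W^2), N = n/sqrt(W^2)

Answer: L = 0, M = 4*sqrt(5)/5, N = 4*sqrt(5)/5


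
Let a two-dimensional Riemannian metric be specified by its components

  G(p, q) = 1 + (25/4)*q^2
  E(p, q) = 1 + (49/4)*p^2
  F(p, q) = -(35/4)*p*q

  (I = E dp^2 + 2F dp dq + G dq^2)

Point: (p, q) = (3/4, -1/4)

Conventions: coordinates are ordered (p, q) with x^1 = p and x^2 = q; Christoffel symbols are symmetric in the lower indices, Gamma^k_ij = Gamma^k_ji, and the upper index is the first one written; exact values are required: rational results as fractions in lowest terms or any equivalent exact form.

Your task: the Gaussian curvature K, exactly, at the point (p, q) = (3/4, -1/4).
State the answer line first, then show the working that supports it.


Answer: K = -1792/14045

E = 505/64, F = 105/64, G = 89/64, EG - F^2 = 265/32 at the point
E_p = 147/8, E_q = 0, F_p = 35/16, F_q = -105/16, G_p = 0, G_q = -25/8
E_qq = 0, F_pq = -35/4, G_pp = 0
Apply the Brioschi formula K = (det M1 - det M2)/(EG - F^2)^2 over the derivative matrices of E, F, G.
M1 = [[-E_qq/2 + F_pq - G_pp/2, E_p/2, F_p - E_q/2], [F_q - G_p/2, E, F], [G_q/2, F, G]] = [[-35/4, 147/16, 35/16], [-105/16, 505/64, 105/64], [-25/16, 105/64, 89/64]]; det M1 = -35/4
M2 = [[0, E_q/2, G_p/2], [E_q/2, E, F], [G_p/2, F, G]] = [[0, 0, 0], [0, 505/64, 105/64], [0, 105/64, 89/64]]; det M2 = 0
det M1 - det M2 = -35/4; K = -35/4 / (265/32)^2 = -1792/14045


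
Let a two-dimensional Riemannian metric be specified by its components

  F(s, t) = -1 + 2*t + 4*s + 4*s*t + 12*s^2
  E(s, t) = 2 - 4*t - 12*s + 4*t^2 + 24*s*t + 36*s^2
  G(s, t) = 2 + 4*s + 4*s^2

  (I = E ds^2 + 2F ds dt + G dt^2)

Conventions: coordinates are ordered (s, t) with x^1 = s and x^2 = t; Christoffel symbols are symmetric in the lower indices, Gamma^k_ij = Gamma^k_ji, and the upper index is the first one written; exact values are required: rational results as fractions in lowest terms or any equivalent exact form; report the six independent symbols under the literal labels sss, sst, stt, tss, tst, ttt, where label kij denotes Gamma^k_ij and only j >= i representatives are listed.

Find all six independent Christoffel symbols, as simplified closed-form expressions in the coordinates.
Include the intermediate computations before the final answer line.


E = 2 - 4*t - 12*s + 4*t^2 + 24*s*t + 36*s^2; F = -1 + 2*t + 4*s + 4*s*t + 12*s^2; G = 2 + 4*s + 4*s^2
Gamma^k_ij = (1/2) g^{kl} (d_i g_jl + d_j g_il - d_l g_ij), with g^inv = (1/(EG-F^2)) [[G, -F], [-F, E]]
first partials: E_s = -12 + 24*t + 72*s, E_t = -4 + 8*t + 24*s, F_s = 4 + 4*t + 24*s, F_t = 2 + 4*s, G_s = 4 + 8*s, G_t = 0
D = EG - F^2 = 3 - 4*t - 8*s + 4*t^2 + 24*s*t + 40*s^2
expanded: Gamma^s_ss = (G E_s - 2F F_s + F E_t)/(2D), Gamma^s_st = (G E_t - F G_s)/(2D), Gamma^s_tt = (2G F_t - G G_s - F G_t)/(2D), Gamma^t_ss = (2E F_s - E E_t - F E_s)/(2D), Gamma^t_st = (E G_s - F E_t)/(2D), Gamma^t_tt = (E G_t - 2F F_t + F G_s)/(2D); substitute and cancel common factors

Answer: Gamma_sss = (36*s + 12*t - 6)/(40*s^2 + 24*s*t - 8*s + 4*t^2 - 4*t + 3), Gamma_sst = (12*s + 4*t - 2)/(40*s^2 + 24*s*t - 8*s + 4*t^2 - 4*t + 3), Gamma_stt = 0, Gamma_tss = (12*s + 6)/(40*s^2 + 24*s*t - 8*s + 4*t^2 - 4*t + 3), Gamma_tst = (4*s + 2)/(40*s^2 + 24*s*t - 8*s + 4*t^2 - 4*t + 3), Gamma_ttt = 0


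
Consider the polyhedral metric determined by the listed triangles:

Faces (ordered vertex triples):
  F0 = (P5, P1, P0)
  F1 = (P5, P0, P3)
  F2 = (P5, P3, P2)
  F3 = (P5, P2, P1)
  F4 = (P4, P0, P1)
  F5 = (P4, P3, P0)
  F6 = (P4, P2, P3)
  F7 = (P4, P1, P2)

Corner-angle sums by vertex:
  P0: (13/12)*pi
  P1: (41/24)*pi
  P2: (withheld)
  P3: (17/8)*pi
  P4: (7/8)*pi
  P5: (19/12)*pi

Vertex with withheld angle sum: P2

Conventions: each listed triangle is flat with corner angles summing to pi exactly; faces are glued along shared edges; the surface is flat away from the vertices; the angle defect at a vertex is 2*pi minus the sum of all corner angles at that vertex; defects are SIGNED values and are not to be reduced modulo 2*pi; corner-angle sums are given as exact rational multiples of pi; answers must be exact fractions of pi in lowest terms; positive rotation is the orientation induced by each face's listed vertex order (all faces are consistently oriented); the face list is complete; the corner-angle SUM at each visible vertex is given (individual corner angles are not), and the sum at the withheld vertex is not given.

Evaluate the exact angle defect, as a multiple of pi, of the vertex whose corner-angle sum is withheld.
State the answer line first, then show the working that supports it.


Answer: defect(P2) = (11/8)*pi

V = 6, E = 12, F = 8; chi = V - E + F = 2
Gauss-Bonnet: total defect = 2*pi*chi = 4*pi; visible defects sum to (21/8)*pi


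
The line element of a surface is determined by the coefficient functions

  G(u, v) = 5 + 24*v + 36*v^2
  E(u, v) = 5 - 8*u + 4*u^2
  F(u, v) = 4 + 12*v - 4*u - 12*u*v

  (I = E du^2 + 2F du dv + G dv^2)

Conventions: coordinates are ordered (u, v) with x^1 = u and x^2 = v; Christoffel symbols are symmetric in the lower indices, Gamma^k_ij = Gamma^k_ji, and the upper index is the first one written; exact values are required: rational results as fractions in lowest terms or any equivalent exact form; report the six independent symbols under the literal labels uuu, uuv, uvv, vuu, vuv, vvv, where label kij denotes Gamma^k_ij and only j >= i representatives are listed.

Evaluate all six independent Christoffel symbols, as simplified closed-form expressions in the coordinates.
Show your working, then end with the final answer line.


E = 5 - 8*u + 4*u^2; F = 4 + 12*v - 4*u - 12*u*v; G = 5 + 24*v + 36*v^2
Gamma^k_ij = (1/2) g^{kl} (d_i g_jl + d_j g_il - d_l g_ij), with g^inv = (1/(EG-F^2)) [[G, -F], [-F, E]]
first partials: E_u = -8 + 8*u, E_v = 0, F_u = -4 - 12*v, F_v = 12 - 12*u, G_u = 0, G_v = 24 + 72*v
D = EG - F^2 = 9 + 24*v - 8*u + 36*v^2 + 4*u^2
expanded: Gamma^u_uu = (G E_u - 2F F_u + F E_v)/(2D), Gamma^u_uv = (G E_v - F G_u)/(2D), Gamma^u_vv = (2G F_v - G G_u - F G_v)/(2D), Gamma^v_uu = (2E F_u - E E_v - F E_u)/(2D), Gamma^v_uv = (E G_u - F E_v)/(2D), Gamma^v_vv = (E G_v - 2F F_v + F G_u)/(2D); substitute and cancel common factors

Answer: Gamma_uuu = (4*u - 4)/(4*u^2 - 8*u + 36*v^2 + 24*v + 9), Gamma_uuv = 0, Gamma_uvv = (12 - 12*u)/(4*u^2 - 8*u + 36*v^2 + 24*v + 9), Gamma_vuu = (-12*v - 4)/(4*u^2 - 8*u + 36*v^2 + 24*v + 9), Gamma_vuv = 0, Gamma_vvv = (36*v + 12)/(4*u^2 - 8*u + 36*v^2 + 24*v + 9)


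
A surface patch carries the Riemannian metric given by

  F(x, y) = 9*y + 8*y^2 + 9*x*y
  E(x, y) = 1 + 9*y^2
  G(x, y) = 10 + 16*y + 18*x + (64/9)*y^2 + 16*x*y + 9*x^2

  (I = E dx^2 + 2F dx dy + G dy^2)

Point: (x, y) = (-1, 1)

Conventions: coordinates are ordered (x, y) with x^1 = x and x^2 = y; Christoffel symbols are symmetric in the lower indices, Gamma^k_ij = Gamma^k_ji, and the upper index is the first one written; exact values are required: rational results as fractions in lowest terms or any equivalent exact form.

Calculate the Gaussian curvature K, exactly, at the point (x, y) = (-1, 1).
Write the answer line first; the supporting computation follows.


Answer: K = -729/23716

E = 10, F = 8, G = 73/9, EG - F^2 = 154/9 at the point
E_x = 0, E_y = 18, F_x = 9, F_y = 16, G_x = 16, G_y = 128/9
E_yy = 18, F_xy = 9, G_xx = 18
Using the Brioschi determinant formula for K from the metric derivatives:
M1 = [[-E_yy/2 + F_xy - G_xx/2, E_x/2, F_x - E_y/2], [F_y - G_x/2, E, F], [G_y/2, F, G]] = [[-9, 0, 0], [8, 10, 8], [64/9, 8, 73/9]]; det M1 = -154
M2 = [[0, E_y/2, G_x/2], [E_y/2, E, F], [G_x/2, F, G]] = [[0, 9, 8], [9, 10, 8], [8, 8, 73/9]]; det M2 = -145
det M1 - det M2 = -9; K = -9 / (154/9)^2 = -729/23716


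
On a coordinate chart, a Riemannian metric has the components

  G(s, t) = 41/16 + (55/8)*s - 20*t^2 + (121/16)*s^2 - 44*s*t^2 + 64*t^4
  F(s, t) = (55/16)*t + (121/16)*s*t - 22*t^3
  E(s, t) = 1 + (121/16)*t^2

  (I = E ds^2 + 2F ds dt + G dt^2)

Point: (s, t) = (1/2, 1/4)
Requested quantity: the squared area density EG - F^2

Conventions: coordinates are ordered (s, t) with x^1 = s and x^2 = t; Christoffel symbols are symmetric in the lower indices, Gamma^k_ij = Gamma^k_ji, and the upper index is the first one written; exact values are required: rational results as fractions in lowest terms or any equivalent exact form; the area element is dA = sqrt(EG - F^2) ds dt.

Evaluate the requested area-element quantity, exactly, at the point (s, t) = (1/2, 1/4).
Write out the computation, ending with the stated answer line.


E = 377/256, F = 187/128, G = 353/64; EG - F^2 = 1533/256

Answer: EG - F^2 = 1533/256


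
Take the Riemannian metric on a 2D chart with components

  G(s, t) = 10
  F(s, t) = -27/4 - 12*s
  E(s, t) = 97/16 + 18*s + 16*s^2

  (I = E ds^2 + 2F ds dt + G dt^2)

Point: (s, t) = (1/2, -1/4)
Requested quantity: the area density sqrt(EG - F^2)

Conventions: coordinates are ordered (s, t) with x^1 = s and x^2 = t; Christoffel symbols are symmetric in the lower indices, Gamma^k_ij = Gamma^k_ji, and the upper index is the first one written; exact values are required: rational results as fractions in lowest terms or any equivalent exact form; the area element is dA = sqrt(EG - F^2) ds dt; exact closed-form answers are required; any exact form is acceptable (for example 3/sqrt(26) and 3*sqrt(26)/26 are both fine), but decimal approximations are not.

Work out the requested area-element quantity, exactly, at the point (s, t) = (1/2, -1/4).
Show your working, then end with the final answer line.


E = 305/16, F = -51/4, G = 10; EG - F^2 = 449/16

Answer: sqrt(EG - F^2) = sqrt(449)/4


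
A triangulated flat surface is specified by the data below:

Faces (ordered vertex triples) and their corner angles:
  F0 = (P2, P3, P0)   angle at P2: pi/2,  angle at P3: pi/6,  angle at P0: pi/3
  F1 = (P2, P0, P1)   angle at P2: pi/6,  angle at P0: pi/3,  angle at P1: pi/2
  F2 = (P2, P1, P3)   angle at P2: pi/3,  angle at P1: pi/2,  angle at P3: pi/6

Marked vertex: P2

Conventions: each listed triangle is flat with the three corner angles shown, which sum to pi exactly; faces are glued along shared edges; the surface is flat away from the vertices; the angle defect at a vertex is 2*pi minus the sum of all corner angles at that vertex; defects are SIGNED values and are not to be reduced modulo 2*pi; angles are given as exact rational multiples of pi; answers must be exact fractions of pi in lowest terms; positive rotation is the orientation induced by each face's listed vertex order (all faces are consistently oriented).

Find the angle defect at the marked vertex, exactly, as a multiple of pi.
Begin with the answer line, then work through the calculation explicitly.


Answer: defect(P2) = pi

Sum of corner angles at P2: pi
defect = 2*pi - pi


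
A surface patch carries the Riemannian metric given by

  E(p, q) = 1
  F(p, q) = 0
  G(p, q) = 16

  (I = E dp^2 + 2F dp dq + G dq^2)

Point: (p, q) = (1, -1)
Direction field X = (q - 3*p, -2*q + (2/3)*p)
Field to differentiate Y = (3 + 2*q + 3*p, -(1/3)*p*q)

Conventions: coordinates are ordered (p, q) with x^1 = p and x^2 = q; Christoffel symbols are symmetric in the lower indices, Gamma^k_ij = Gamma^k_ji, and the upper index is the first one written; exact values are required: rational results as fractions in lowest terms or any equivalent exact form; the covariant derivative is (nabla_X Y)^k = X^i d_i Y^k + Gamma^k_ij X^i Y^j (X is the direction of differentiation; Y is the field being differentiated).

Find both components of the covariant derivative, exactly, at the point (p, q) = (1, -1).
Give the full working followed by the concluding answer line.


E = 1, F = 0, G = 16 at the point
E_p = 0, E_q = 0, F_p = 0, F_q = 0, G_p = 0, G_q = 0
EG - F^2 = 16;  g^inv = (1/16) * [[16, 0], [0, 1]]
first-kind symbols [ij,l] = (1/2)(d_i g_jl + d_j g_il - d_l g_ij): [pp,p] = E_p/2 = 0, [pp,q] = F_p - E_q/2 = 0, [pq,p] = E_q/2 = 0, [pq,q] = G_p/2 = 0, [qq,p] = F_q - G_p/2 = 0, [qq,q] = G_q/2 = 0
Gamma^p_ij = (G*[ij,p] - F*[ij,q])/(EG - F^2), Gamma^q_ij = (E*[ij,q] - F*[ij,p])/(EG - F^2)
Gamma_ppp = 0, Gamma_ppq = 0, Gamma_pqq = 0, Gamma_qpp = 0, Gamma_qpq = 0, Gamma_qqq = 0
X = (-4, 8/3), Y = (4, 1/3) at the point

Answer: (nabla_X Y)^p = -20/3, (nabla_X Y)^q = -20/9


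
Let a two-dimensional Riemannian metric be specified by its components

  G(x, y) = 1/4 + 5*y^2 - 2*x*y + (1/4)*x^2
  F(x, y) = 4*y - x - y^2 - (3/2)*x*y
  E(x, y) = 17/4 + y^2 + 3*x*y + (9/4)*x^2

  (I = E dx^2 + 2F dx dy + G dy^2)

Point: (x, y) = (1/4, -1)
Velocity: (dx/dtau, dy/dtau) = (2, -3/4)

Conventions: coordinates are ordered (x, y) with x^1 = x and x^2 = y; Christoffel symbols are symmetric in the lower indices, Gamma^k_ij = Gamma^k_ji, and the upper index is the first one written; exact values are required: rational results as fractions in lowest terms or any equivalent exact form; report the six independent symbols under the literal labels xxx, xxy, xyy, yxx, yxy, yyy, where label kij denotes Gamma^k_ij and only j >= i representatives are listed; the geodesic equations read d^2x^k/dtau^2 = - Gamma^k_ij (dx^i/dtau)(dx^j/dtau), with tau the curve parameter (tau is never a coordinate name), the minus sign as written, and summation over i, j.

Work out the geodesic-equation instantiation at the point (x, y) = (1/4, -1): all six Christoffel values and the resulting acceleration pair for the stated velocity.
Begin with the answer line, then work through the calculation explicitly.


Answer: Gamma_xxx = 36/1361, Gamma_xxy = 2152/4083, Gamma_xyy = 324/1361, Gamma_yxx = 296/1361, Gamma_yxy = 2572/4083, Gamma_yyy = -2896/4083; accelerations (d^2x/dtau^2, d^2y/dtau^2) = (7303/5444, 1931/1361)

E = 297/64, F = -39/8, G = 369/64 at the point
E_x = -15/8, E_y = -5/4, F_x = 1/2, F_y = 45/8, G_x = 17/8, G_y = -21/2
EG - F^2 = 12249/4096;  g^inv = (4096/12249) * [[369/64, 39/8], [39/8, 297/64]]
first-kind symbols [ij,l] = (1/2)(d_i g_jl + d_j g_il - d_l g_ij): [xx,x] = E_x/2 = -15/16, [xx,y] = F_x - E_y/2 = 9/8, [xy,x] = E_y/2 = -5/8, [xy,y] = G_x/2 = 17/16, [yy,x] = F_y - G_x/2 = 73/16, [yy,y] = G_y/2 = -21/4
Gamma^x_ij = (G*[ij,x] - F*[ij,y])/(EG - F^2), Gamma^y_ij = (E*[ij,y] - F*[ij,x])/(EG - F^2)
Gamma_xxx = 36/1361, Gamma_xxy = 2152/4083, Gamma_xyy = 324/1361, Gamma_yxx = 296/1361, Gamma_yxy = 2572/4083, Gamma_yyy = -2896/4083
d^2x/dtau^2 = -(Gamma_xxx*(2)^2 + 2*Gamma_xxy*(2)*(-3/4) + Gamma_xyy*(-3/4)^2) = 7303/5444
d^2y/dtau^2 = -(Gamma_yxx*(2)^2 + 2*Gamma_yxy*(2)*(-3/4) + Gamma_yyy*(-3/4)^2) = 1931/1361


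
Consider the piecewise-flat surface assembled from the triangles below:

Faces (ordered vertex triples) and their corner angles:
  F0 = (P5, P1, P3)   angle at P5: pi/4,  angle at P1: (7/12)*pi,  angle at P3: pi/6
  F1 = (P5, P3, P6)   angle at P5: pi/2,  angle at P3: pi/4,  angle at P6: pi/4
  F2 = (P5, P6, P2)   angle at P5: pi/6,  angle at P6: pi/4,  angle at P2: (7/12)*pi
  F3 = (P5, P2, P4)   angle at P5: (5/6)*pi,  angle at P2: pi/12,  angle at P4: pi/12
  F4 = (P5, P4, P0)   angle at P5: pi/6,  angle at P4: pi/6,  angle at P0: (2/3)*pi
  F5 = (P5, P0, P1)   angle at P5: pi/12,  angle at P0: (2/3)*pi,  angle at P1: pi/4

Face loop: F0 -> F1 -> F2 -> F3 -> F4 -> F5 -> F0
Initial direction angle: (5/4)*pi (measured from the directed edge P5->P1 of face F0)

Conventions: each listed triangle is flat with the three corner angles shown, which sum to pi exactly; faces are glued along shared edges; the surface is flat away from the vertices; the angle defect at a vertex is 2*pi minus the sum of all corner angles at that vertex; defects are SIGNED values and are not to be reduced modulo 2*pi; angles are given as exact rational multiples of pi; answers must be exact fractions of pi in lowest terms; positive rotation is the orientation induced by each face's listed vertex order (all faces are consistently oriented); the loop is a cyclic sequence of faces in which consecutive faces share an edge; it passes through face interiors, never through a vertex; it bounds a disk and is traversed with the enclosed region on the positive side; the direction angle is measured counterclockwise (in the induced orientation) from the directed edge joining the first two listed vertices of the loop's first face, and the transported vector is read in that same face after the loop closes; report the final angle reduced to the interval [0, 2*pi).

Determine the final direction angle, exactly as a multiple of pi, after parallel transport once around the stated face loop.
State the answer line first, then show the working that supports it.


Answer: final direction angle = (5/4)*pi

enclosed vertex P5: corner angles sum to 2*pi, defect = 2*pi - 2*pi = 0
the rotation equals the total enclosed defect, so the final angle is initial + defects (mod 2*pi)
final angle = (5/4)*pi + 0 = (5/4)*pi (mod 2*pi)


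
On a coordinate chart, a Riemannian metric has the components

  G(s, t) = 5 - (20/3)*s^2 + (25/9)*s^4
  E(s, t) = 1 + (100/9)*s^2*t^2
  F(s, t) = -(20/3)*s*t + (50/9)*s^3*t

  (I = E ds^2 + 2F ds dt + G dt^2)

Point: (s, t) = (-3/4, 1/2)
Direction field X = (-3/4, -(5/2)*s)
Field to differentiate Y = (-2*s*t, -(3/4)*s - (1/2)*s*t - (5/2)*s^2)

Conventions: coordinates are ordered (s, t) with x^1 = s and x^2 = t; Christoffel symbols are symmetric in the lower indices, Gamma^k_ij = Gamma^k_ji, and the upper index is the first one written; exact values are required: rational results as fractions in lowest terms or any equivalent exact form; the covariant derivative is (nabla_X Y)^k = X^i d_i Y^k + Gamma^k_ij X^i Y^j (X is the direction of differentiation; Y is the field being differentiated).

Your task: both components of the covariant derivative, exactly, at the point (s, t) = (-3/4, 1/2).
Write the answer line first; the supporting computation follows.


Answer: (nabla_X Y)^s = 5531/1008, (nabla_X Y)^t = 1115/4032

E = 41/16, F = 85/64, G = 545/256 at the point
E_s = -25/6, E_t = 25/4, F_s = 65/48, F_t = 85/32, G_s = 85/16, G_t = 0
EG - F^2 = 945/256;  g^inv = (256/945) * [[545/256, -85/64], [-85/64, 41/16]]
first-kind symbols [ij,l] = (1/2)(d_i g_jl + d_j g_il - d_l g_ij): [ss,s] = E_s/2 = -25/12, [ss,t] = F_s - E_t/2 = -85/48, [st,s] = E_t/2 = 25/8, [st,t] = G_s/2 = 85/32, [tt,s] = F_t - G_s/2 = 0, [tt,t] = G_t/2 = 0
Gamma^s_ij = (G*[ij,s] - F*[ij,t])/(EG - F^2), Gamma^t_ij = (E*[ij,t] - F*[ij,s])/(EG - F^2)
Gamma_sss = -320/567, Gamma_sst = 160/189, Gamma_stt = 0, Gamma_tss = -272/567, Gamma_tst = 136/189, Gamma_ttt = 0
X = (-3/4, 15/8), Y = (3/4, -21/32) at the point


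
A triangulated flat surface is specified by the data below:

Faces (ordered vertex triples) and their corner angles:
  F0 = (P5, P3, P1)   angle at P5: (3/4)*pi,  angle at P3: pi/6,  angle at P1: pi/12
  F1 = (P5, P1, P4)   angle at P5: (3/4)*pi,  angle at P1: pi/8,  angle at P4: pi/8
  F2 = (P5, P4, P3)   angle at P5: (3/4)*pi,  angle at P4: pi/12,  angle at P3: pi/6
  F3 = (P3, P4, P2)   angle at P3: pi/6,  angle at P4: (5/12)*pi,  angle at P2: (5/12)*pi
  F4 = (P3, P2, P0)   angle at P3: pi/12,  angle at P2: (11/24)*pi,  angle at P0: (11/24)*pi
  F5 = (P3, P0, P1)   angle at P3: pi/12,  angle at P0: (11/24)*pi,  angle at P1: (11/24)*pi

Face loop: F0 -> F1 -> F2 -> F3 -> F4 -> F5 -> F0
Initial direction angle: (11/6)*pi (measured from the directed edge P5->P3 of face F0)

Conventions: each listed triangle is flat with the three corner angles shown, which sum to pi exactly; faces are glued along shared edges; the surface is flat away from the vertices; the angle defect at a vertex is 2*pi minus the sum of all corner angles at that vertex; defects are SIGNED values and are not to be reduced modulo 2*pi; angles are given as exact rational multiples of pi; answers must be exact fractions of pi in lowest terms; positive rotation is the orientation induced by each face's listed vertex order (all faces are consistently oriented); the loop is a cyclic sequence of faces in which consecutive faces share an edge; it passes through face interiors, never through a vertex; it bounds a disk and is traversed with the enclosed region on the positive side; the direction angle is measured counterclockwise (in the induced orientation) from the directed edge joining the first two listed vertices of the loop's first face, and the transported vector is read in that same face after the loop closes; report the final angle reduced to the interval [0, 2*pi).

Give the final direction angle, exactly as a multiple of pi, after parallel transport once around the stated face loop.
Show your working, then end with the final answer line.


enclosed vertex P3: corner angles sum to (2/3)*pi, defect = 2*pi - (2/3)*pi = (4/3)*pi
enclosed vertex P5: corner angles sum to (9/4)*pi, defect = 2*pi - (9/4)*pi = -pi/4
by Gauss-Bonnet the loop rotates the vector by the enclosed defect sum (positive orientation, mod 2*pi)
final angle = (11/6)*pi + (13/12)*pi = (11/12)*pi (mod 2*pi)

Answer: final direction angle = (11/12)*pi


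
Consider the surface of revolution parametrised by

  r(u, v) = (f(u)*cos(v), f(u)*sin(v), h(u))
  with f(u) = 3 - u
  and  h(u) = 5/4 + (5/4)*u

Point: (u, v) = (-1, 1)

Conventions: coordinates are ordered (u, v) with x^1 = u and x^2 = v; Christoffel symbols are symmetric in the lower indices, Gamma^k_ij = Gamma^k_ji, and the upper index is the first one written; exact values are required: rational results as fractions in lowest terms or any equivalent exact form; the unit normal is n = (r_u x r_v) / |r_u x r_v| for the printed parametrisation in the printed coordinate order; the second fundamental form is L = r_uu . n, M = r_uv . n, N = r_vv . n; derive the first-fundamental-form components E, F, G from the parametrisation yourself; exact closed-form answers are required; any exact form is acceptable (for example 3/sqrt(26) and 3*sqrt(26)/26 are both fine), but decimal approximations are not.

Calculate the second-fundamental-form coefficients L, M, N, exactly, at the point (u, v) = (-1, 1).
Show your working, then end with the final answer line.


f = 4, f' = -1, f'' = 0, h' = 5/4, h'' = 0
E = 41/16, F = 0, G = 16; answer radicand W^2 = 41/16
unnormalised second-form numerators: l = 0, m = 0, n = 5; L = l/sqrt(41/16), and similarly M = m/sqrt(W^2), N = n/sqrt(W^2)

Answer: L = 0, M = 0, N = 20*sqrt(41)/41


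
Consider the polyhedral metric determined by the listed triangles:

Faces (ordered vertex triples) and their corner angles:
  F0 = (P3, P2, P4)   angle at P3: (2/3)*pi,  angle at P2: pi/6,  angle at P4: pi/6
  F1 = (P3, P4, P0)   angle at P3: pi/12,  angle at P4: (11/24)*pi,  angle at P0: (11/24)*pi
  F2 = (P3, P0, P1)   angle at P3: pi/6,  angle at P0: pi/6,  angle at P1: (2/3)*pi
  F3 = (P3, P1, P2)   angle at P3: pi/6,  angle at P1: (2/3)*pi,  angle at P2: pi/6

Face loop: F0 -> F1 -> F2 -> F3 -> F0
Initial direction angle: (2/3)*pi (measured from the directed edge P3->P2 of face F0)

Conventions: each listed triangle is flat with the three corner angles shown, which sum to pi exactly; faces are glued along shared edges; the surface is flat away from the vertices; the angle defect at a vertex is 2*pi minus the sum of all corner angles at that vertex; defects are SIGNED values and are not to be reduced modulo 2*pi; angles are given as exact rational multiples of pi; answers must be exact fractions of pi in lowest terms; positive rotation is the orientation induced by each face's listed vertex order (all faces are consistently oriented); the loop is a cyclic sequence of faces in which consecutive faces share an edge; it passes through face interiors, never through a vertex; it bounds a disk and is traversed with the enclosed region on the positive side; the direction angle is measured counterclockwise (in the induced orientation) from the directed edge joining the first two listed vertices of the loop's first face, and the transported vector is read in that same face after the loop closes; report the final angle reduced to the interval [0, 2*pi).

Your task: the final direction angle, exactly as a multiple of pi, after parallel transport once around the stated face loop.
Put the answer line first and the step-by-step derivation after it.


Answer: final direction angle = (19/12)*pi

enclosed vertex P3: corner angles sum to (13/12)*pi, defect = 2*pi - (13/12)*pi = (11/12)*pi
adding the enclosed defects to the starting angle (mod 2*pi, induced orientation) gives the holonomy
final angle = (2/3)*pi + (11/12)*pi = (19/12)*pi (mod 2*pi)


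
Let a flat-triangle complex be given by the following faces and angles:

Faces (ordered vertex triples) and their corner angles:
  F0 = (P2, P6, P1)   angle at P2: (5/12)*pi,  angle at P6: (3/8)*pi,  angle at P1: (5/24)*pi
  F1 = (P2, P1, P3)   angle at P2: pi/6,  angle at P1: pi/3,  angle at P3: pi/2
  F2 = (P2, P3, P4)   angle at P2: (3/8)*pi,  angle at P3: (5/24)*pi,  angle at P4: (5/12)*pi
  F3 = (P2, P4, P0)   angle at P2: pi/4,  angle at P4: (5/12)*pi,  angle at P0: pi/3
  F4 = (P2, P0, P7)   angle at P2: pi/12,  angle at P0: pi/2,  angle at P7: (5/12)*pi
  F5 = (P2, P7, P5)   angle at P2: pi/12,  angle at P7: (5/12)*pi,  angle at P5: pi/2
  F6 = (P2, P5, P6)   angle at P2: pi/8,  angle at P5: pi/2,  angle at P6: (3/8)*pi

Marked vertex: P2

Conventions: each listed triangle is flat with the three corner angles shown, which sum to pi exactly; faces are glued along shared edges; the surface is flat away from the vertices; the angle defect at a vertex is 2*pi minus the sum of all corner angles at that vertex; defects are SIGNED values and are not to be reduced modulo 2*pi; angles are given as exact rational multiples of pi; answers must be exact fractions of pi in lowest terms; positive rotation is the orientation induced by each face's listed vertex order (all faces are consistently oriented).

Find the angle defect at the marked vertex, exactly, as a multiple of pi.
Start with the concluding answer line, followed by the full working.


Answer: defect(P2) = pi/2

Sum of corner angles at P2: (3/2)*pi
defect = 2*pi - (3/2)*pi


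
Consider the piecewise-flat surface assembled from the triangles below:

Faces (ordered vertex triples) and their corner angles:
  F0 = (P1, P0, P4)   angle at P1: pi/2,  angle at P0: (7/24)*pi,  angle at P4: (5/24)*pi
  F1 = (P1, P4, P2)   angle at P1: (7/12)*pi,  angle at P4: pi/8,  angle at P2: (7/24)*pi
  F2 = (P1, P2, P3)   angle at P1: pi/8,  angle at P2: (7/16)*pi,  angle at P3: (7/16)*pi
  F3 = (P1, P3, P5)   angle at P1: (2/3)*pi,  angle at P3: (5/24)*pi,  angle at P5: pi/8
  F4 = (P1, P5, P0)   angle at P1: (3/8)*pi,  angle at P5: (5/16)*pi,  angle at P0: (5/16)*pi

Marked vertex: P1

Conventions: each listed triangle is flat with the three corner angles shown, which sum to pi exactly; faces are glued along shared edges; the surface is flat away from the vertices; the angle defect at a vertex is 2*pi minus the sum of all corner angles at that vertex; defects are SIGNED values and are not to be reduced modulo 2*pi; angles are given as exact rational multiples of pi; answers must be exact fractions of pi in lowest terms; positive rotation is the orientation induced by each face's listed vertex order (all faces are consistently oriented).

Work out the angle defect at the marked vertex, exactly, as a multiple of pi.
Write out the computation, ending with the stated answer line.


Sum of corner angles at P1: (9/4)*pi
defect = 2*pi - (9/4)*pi

Answer: defect(P1) = -pi/4


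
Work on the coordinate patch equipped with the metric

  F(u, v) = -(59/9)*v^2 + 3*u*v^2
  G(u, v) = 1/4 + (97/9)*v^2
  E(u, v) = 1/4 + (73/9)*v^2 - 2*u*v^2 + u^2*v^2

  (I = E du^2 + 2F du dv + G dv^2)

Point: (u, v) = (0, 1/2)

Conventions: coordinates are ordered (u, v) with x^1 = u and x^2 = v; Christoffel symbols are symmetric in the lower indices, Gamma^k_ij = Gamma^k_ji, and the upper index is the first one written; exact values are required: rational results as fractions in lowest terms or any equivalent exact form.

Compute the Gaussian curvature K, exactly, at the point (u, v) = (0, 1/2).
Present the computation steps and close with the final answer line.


E = 41/18, F = -59/36, G = 53/18, EG - F^2 = 193/48 at the point
E_u = -1/2, E_v = 73/9, F_u = 3/4, F_v = -59/9, G_u = 0, G_v = 97/9
E_vv = 146/9, F_uv = 3, G_uu = 0
By Brioschi, K is (det M1 - det M2) divided by (EG - F^2) squared.
M1 = [[-E_vv/2 + F_uv - G_uu/2, E_u/2, F_u - E_v/2], [F_v - G_u/2, E, F], [G_v/2, F, G]] = [[-46/9, -1/4, -119/36], [-59/9, 41/18, -59/36], [97/18, -59/36, 53/18]]; det M1 = -422429/23328
M2 = [[0, E_v/2, G_u/2], [E_v/2, E, F], [G_u/2, F, G]] = [[0, 73/18, 0], [73/18, 41/18, -59/36], [0, -59/36, 53/18]]; det M2 = -282437/5832
det M1 - det M2 = 26197/864; K = 26197/864 / (193/48)^2 = 209576/111747

Answer: K = 209576/111747


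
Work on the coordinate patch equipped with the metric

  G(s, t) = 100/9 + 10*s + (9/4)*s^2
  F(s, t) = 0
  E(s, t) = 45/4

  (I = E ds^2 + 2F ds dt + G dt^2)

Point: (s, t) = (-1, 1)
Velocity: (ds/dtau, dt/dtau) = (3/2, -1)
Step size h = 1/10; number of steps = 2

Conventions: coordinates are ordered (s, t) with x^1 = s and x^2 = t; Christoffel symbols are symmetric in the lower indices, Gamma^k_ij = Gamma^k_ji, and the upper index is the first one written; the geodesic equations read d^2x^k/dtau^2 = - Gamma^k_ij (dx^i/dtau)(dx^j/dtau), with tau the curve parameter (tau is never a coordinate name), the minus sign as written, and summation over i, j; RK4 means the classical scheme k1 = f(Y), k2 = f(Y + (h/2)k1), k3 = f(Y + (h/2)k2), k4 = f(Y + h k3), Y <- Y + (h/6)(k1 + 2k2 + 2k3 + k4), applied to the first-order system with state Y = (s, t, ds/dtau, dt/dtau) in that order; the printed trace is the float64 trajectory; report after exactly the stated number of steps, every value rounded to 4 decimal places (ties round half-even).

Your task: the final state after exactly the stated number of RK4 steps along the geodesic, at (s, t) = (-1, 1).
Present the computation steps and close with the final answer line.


f(Y) = (ds/dtau, dt/dtau, -Gamma^s_ij Y'^i Y'^j, -Gamma^t_ij Y'^i Y'^j) with the Gammas evaluated at the stage position; h = 0.100000; intermediate values shown to 6 dp
step 0: s = -1.0000, t = 1.0000, ds/dtau = 1.5000, dt/dtau = -1.0000
step 1:
  k1: at (s, t) = (-1.000000, 1.000000), (ds/dtau, dt/dtau) = (1.500000, -1.000000); Gamma_sss = 0.000000, Gamma_sst = 0.000000, Gamma_stt = -0.244444, Gamma_tss = 0.000000, Gamma_tst = 0.818182, Gamma_ttt = 0.000000; k1 = (1.500000, -1.000000, 0.244444, 2.454545)
  k2: at (s, t) = (-0.925000, 0.950000), (ds/dtau, dt/dtau) = (1.512222, -0.877273); Gamma_sss = 0.000000, Gamma_sst = 0.000000, Gamma_stt = -0.259444, Gamma_tss = 0.000000, Gamma_tst = 0.770878, Gamma_ttt = 0.000000; k2 = (1.512222, -0.877273, 0.199670, 2.045342)
  k3: at (s, t) = (-0.924389, 0.956136), (ds/dtau, dt/dtau) = (1.509984, -0.897733); Gamma_sss = 0.000000, Gamma_sst = 0.000000, Gamma_stt = -0.259567, Gamma_tss = 0.000000, Gamma_tst = 0.770515, Gamma_ttt = 0.000000; k3 = (1.509984, -0.897733, 0.209191, 2.088961)
  k4: at (s, t) = (-0.849002, 0.910227), (ds/dtau, dt/dtau) = (1.520919, -0.791104); Gamma_sss = 0.000000, Gamma_sst = 0.000000, Gamma_stt = -0.274644, Gamma_tss = 0.000000, Gamma_tst = 0.728215, Gamma_ttt = 0.000000; k4 = (1.520919, -0.791104, 0.171885, 1.752384)
  Y <- Y + (h/6)(k1 + 2k2 + 2k3 + k4): s = -0.8489, t = 0.9110, ds/dtau = 1.5206, dt/dtau = -0.7921
step 2:
  k1: at (s, t) = (-0.848911, 0.910981), (ds/dtau, dt/dtau) = (1.520568, -0.792074); Gamma_sss = 0.000000, Gamma_sst = 0.000000, Gamma_stt = -0.274662, Gamma_tss = 0.000000, Gamma_tst = 0.728167, Gamma_ttt = 0.000000; k1 = (1.520568, -0.792074, 0.172318, 1.754013)
  k2: at (s, t) = (-0.772883, 0.871378), (ds/dtau, dt/dtau) = (1.529183, -0.704374); Gamma_sss = 0.000000, Gamma_sst = 0.000000, Gamma_stt = -0.289868, Gamma_tss = 0.000000, Gamma_tst = 0.689969, Gamma_ttt = 0.000000; k2 = (1.529183, -0.704374, 0.143816, 1.486355)
  k3: at (s, t) = (-0.772452, 0.875763), (ds/dtau, dt/dtau) = (1.527758, -0.717757); Gamma_sss = 0.000000, Gamma_sst = 0.000000, Gamma_stt = -0.289954, Gamma_tss = 0.000000, Gamma_tst = 0.689764, Gamma_ttt = 0.000000; k3 = (1.527758, -0.717757, 0.149377, 1.512734)
  k4: at (s, t) = (-0.696135, 0.839206), (ds/dtau, dt/dtau) = (1.535505, -0.640801); Gamma_sss = 0.000000, Gamma_sst = 0.000000, Gamma_stt = -0.305217, Gamma_tss = 0.000000, Gamma_tst = 0.655271, Gamma_ttt = 0.000000; k4 = (1.535505, -0.640801, 0.125330, 1.289511)
  Y <- Y + (h/6)(k1 + 2k2 + 2k3 + k4): s = -0.6961, t = 0.8397, ds/dtau = 1.5353, dt/dtau = -0.6414

Answer: s = -0.6961, t = 0.8397, ds/dtau = 1.5353, dt/dtau = -0.6414
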